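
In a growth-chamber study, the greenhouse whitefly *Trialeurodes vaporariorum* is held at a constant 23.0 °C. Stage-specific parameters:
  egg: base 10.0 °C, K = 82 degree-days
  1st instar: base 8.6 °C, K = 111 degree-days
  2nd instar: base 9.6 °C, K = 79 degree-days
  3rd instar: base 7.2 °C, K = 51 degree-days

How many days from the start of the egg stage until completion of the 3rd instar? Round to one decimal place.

egg: 82 / (23.0 − 10.0) = 82 / 13.0 = 6.308 d.
1st instar: 111 / (23.0 − 8.6) = 111 / 14.4 = 7.708 d.
2nd instar: 79 / (23.0 − 9.6) = 79 / 13.4 = 5.896 d.
3rd instar: 51 / (23.0 − 7.2) = 51 / 15.8 = 3.228 d.
Sum = 23.139 ≈ 23.1 days.

23.1 days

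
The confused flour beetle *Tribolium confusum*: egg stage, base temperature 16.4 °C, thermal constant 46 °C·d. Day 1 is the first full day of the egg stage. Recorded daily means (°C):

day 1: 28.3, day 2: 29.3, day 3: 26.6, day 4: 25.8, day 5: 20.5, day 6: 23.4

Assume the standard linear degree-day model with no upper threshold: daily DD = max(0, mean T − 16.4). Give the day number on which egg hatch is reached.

Daily DD above 16.4 °C: 11.9, 12.9, 10.2, 9.4, 4.1, 7.0.
Cumulative: 11.9, 24.8, 35.0, 44.4, 48.5, 55.5.
The total first reaches 46 DD on day 5.

day 5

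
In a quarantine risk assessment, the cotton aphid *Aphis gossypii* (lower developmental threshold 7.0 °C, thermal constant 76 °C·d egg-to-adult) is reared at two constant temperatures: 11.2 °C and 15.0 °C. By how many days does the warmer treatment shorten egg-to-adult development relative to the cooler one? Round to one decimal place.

8.6 days

At 11.2 °C: 76 / (11.2 − 7.0) = 76 / 4.2 = 18.095 d.
At 15.0 °C: 76 / (15.0 − 7.0) = 76 / 8.0 = 9.500 d.
Difference = |18.095 − 9.500| = 8.595 ≈ 8.6 days.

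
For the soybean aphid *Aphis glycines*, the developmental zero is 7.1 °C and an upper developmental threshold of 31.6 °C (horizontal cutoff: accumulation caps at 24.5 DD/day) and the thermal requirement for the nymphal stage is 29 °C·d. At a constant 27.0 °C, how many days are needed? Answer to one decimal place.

Daily accumulation = 27.0 − 7.1 = 19.9 DD/day.
Duration = 29 / 19.9 = 1.457 ≈ 1.5 days.

1.5 days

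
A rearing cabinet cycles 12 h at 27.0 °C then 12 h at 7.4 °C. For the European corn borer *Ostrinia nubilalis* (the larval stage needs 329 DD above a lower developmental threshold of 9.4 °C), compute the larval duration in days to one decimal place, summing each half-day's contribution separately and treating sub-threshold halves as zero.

37.4 days

Day half: max(0, 27.0 − 9.4) × 0.5 = 17.6 × 0.5 = 8.80 DD.
Night half: max(0, 7.4 − 9.4) × 0.5 = 0.0 × 0.5 = 0.00 DD.
Per 24 h: 8.80 DD/day.
Duration = 329 / 8.80 = 37.386 ≈ 37.4 days.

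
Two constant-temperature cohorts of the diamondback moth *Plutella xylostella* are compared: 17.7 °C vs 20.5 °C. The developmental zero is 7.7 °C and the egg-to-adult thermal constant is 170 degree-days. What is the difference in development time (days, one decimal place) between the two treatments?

At 17.7 °C: 170 / (17.7 − 7.7) = 170 / 10.0 = 17.000 d.
At 20.5 °C: 170 / (20.5 − 7.7) = 170 / 12.8 = 13.281 d.
Difference = |17.000 − 13.281| = 3.719 ≈ 3.7 days.

3.7 days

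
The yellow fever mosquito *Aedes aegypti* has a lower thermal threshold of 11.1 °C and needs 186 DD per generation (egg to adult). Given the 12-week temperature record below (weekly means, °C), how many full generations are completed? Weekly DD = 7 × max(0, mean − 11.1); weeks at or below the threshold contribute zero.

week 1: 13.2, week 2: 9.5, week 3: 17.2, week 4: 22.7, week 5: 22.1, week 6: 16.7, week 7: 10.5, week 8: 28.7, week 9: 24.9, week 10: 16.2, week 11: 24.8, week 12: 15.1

Weekly DD (7 × max(0, T̄ − 11.1)): 14.7, 0.0, 42.7, 81.2, 77.0, 39.2, 0.0, 123.2, 96.6, 35.7, 95.9, 28.0.
Season total = 634.2 DD.
Complete generations = ⌊634.2 / 186⌋ = 3.

3 generations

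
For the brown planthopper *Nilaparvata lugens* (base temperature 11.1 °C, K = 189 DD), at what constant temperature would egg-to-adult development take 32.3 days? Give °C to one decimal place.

17.0 °C

Required daily accumulation = 189 / 32.3 = 5.851 DD/day.
T = T_base + 5.851 = 11.1 + 5.851 = 16.951 ≈ 17.0 °C.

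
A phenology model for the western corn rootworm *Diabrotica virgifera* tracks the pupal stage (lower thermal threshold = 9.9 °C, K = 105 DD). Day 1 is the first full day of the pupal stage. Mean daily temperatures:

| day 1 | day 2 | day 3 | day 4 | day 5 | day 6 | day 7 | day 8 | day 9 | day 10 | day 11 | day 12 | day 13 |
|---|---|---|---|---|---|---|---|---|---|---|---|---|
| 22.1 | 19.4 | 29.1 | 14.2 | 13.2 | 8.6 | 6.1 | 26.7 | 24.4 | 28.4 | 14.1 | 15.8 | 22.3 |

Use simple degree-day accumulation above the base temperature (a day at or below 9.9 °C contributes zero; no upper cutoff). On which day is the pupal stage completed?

day 12

Daily DD above 9.9 °C: 12.2, 9.5, 19.2, 4.3, 3.3, 0.0, 0.0, 16.8, 14.5, 18.5, 4.2, 5.9, 12.4.
Cumulative: 12.2, 21.7, 40.9, 45.2, 48.5, 48.5, 48.5, 65.3, 79.8, 98.3, 102.5, 108.4, 120.8.
The total first reaches 105 DD on day 12.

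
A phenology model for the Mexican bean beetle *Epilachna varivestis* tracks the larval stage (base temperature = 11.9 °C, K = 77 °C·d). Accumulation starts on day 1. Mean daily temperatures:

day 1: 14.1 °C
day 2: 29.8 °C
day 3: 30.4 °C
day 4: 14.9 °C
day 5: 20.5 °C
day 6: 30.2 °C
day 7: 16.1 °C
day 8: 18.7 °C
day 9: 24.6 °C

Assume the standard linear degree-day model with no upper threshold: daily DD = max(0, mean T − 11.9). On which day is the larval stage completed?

Daily DD above 11.9 °C: 2.2, 17.9, 18.5, 3.0, 8.6, 18.3, 4.2, 6.8, 12.7.
Cumulative: 2.2, 20.1, 38.6, 41.6, 50.2, 68.5, 72.7, 79.5, 92.2.
The total first reaches 77 DD on day 8.

day 8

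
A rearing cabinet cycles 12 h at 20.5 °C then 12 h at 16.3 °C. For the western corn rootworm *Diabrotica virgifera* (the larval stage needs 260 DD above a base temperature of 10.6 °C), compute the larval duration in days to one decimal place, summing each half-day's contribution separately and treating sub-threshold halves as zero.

33.3 days

Day half: max(0, 20.5 − 10.6) × 0.5 = 9.9 × 0.5 = 4.95 DD.
Night half: max(0, 16.3 − 10.6) × 0.5 = 5.7 × 0.5 = 2.85 DD.
Per 24 h: 7.80 DD/day.
Duration = 260 / 7.80 = 33.333 ≈ 33.3 days.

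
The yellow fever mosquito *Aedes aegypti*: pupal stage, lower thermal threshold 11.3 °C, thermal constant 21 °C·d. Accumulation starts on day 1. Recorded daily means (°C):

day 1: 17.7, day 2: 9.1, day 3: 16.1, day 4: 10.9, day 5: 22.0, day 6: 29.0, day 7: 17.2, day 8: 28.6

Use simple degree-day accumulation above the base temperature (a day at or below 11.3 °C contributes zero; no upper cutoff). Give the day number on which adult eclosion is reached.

Daily DD above 11.3 °C: 6.4, 0.0, 4.8, 0.0, 10.7, 17.7, 5.9, 17.3.
Cumulative: 6.4, 6.4, 11.2, 11.2, 21.9, 39.6, 45.5, 62.8.
The total first reaches 21 DD on day 5.

day 5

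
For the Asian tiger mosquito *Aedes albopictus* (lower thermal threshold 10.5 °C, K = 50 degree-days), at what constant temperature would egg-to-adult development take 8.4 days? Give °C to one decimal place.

Required daily accumulation = 50 / 8.4 = 5.952 DD/day.
T = T_base + 5.952 = 10.5 + 5.952 = 16.452 ≈ 16.5 °C.

16.5 °C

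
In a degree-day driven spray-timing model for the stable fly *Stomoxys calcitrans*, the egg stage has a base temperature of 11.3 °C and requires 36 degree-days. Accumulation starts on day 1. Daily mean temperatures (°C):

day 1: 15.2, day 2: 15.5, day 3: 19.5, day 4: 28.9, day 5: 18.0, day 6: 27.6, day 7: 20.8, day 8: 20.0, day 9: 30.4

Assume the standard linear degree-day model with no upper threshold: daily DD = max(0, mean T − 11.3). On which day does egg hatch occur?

day 5

Daily DD above 11.3 °C: 3.9, 4.2, 8.2, 17.6, 6.7, 16.3, 9.5, 8.7, 19.1.
Cumulative: 3.9, 8.1, 16.3, 33.9, 40.6, 56.9, 66.4, 75.1, 94.2.
The total first reaches 36 DD on day 5.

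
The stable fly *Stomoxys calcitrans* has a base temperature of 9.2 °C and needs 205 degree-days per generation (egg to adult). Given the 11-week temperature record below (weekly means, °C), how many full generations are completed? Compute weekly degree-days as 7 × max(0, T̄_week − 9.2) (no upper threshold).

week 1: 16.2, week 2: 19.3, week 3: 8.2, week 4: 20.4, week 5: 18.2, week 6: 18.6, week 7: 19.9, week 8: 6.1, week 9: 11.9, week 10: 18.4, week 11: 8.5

Weekly DD (7 × max(0, T̄ − 9.2)): 49.0, 70.7, 0.0, 78.4, 63.0, 65.8, 74.9, 0.0, 18.9, 64.4, 0.0.
Season total = 485.1 DD.
Complete generations = ⌊485.1 / 205⌋ = 2.

2 generations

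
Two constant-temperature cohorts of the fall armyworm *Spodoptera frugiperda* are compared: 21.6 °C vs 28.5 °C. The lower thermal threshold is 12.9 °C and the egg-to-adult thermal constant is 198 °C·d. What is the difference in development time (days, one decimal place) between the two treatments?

At 21.6 °C: 198 / (21.6 − 12.9) = 198 / 8.7 = 22.759 d.
At 28.5 °C: 198 / (28.5 − 12.9) = 198 / 15.6 = 12.692 d.
Difference = |22.759 − 12.692| = 10.066 ≈ 10.1 days.

10.1 days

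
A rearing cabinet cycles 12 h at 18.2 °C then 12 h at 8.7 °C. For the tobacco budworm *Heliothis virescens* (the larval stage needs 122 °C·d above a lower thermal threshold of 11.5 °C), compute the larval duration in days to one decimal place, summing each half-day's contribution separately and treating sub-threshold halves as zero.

Day half: max(0, 18.2 − 11.5) × 0.5 = 6.7 × 0.5 = 3.35 DD.
Night half: max(0, 8.7 − 11.5) × 0.5 = 0.0 × 0.5 = 0.00 DD.
Per 24 h: 3.35 DD/day.
Duration = 122 / 3.35 = 36.418 ≈ 36.4 days.

36.4 days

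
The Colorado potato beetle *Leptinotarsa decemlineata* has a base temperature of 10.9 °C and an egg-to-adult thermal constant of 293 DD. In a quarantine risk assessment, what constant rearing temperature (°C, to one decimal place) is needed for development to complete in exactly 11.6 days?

36.2 °C

Required daily accumulation = 293 / 11.6 = 25.259 DD/day.
T = T_base + 25.259 = 10.9 + 25.259 = 36.159 ≈ 36.2 °C.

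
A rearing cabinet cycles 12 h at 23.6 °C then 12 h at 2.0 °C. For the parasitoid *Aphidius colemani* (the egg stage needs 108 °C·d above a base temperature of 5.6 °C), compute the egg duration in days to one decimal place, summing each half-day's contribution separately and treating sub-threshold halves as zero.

Day half: max(0, 23.6 − 5.6) × 0.5 = 18.0 × 0.5 = 9.00 DD.
Night half: max(0, 2.0 − 5.6) × 0.5 = 0.0 × 0.5 = 0.00 DD.
Per 24 h: 9.00 DD/day.
Duration = 108 / 9.00 = 12.000 ≈ 12.0 days.

12.0 days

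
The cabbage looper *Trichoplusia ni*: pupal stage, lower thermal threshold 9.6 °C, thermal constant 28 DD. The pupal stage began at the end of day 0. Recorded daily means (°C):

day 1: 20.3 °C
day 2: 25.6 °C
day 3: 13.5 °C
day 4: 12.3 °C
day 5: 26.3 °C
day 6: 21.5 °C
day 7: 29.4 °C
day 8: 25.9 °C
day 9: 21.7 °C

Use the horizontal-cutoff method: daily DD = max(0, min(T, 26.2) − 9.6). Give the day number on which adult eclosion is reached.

day 3

Daily DD above 9.6 °C (capped at 16.6): 10.7, 16.0, 3.9, 2.7, 16.6, 11.9, 16.6, 16.3, 12.1.
Cumulative: 10.7, 26.7, 30.6, 33.3, 49.9, 61.8, 78.4, 94.7, 106.8.
The total first reaches 28 DD on day 3.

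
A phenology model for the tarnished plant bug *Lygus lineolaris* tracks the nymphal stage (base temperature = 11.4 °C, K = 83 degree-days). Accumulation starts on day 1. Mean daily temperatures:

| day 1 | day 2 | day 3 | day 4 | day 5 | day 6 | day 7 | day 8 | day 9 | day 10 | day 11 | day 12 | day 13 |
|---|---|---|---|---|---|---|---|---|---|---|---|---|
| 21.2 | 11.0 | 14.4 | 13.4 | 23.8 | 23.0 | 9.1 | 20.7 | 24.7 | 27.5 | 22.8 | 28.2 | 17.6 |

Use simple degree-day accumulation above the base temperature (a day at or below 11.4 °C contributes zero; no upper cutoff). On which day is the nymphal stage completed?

day 11

Daily DD above 11.4 °C: 9.8, 0.0, 3.0, 2.0, 12.4, 11.6, 0.0, 9.3, 13.3, 16.1, 11.4, 16.8, 6.2.
Cumulative: 9.8, 9.8, 12.8, 14.8, 27.2, 38.8, 38.8, 48.1, 61.4, 77.5, 88.9, 105.7, 111.9.
The total first reaches 83 DD on day 11.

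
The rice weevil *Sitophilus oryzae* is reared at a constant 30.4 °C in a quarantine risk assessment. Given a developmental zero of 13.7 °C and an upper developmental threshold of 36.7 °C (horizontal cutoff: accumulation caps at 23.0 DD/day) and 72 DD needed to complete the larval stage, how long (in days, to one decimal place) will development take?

Daily accumulation = 30.4 − 13.7 = 16.7 DD/day.
Duration = 72 / 16.7 = 4.311 ≈ 4.3 days.

4.3 days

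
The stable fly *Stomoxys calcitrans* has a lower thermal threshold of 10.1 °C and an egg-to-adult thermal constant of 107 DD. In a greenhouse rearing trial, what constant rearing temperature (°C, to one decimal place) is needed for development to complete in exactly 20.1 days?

Required daily accumulation = 107 / 20.1 = 5.323 DD/day.
T = T_base + 5.323 = 10.1 + 5.323 = 15.423 ≈ 15.4 °C.

15.4 °C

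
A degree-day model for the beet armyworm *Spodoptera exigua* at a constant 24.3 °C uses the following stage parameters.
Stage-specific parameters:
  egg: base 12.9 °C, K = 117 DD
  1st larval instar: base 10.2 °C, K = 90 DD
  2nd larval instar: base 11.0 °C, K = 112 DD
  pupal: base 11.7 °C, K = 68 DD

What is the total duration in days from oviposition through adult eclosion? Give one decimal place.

30.5 days

egg: 117 / (24.3 − 12.9) = 117 / 11.4 = 10.263 d.
1st larval instar: 90 / (24.3 − 10.2) = 90 / 14.1 = 6.383 d.
2nd larval instar: 112 / (24.3 − 11.0) = 112 / 13.3 = 8.421 d.
pupal: 68 / (24.3 − 11.7) = 68 / 12.6 = 5.397 d.
Sum = 30.464 ≈ 30.5 days.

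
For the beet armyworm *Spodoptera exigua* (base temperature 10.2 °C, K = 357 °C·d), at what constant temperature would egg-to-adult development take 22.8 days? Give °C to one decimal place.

25.9 °C

Required daily accumulation = 357 / 22.8 = 15.658 DD/day.
T = T_base + 15.658 = 10.2 + 15.658 = 25.858 ≈ 25.9 °C.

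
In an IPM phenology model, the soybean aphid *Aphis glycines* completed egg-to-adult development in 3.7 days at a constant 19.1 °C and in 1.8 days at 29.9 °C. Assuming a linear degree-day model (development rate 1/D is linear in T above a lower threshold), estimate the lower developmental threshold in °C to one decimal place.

8.9 °C

Under the model K = D·(T − T_b), so D₁·(T₁ − T_b) = D₂·(T₂ − T_b).
3.7·(19.1 − T_b) = 1.8·(29.9 − T_b)
T_b = (3.7·19.1 − 1.8·29.9) / (3.7 − 1.8) = 16.85 / 1.9 = 8.868 °C ≈ 8.9 °C.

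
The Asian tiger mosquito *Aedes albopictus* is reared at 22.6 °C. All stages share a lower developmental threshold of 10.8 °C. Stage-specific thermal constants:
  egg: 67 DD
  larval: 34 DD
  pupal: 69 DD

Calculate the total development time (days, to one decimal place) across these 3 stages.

14.4 days

Daily accumulation at 22.6 °C = 22.6 − 10.8 = 11.8 DD/day.
Total K = 67 + 34 + 69 = 170 DD.
Total duration = 170 / 11.8 = 14.407 ≈ 14.4 days.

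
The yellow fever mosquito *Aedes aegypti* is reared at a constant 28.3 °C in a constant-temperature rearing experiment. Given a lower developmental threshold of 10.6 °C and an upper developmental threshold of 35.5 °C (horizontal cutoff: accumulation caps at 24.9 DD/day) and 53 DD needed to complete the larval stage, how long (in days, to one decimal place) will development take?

3.0 days

Daily accumulation = 28.3 − 10.6 = 17.7 DD/day.
Duration = 53 / 17.7 = 2.994 ≈ 3.0 days.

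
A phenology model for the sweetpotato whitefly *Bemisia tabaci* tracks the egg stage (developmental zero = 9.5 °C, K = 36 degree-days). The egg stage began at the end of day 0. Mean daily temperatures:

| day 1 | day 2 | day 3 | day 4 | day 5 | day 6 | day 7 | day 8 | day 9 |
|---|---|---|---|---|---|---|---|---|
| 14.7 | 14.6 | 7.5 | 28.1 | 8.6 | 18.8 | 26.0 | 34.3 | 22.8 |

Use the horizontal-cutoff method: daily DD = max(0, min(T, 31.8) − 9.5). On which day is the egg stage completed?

day 6

Daily DD above 9.5 °C (capped at 22.3): 5.2, 5.1, 0.0, 18.6, 0.0, 9.3, 16.5, 22.3, 13.3.
Cumulative: 5.2, 10.3, 10.3, 28.9, 28.9, 38.2, 54.7, 77.0, 90.3.
The total first reaches 36 DD on day 6.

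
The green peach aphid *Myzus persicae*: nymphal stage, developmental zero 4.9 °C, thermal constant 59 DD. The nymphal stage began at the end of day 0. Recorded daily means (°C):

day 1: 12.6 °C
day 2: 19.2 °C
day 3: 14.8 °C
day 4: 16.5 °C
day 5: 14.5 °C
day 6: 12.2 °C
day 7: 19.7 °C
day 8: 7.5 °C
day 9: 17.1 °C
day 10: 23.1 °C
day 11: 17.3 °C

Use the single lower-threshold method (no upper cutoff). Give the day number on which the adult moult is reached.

Daily DD above 4.9 °C: 7.7, 14.3, 9.9, 11.6, 9.6, 7.3, 14.8, 2.6, 12.2, 18.2, 12.4.
Cumulative: 7.7, 22.0, 31.9, 43.5, 53.1, 60.4, 75.2, 77.8, 90.0, 108.2, 120.6.
The total first reaches 59 DD on day 6.

day 6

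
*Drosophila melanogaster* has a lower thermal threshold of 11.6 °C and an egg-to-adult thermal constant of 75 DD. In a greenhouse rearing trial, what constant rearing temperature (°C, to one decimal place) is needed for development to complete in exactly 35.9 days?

Required daily accumulation = 75 / 35.9 = 2.089 DD/day.
T = T_base + 2.089 = 11.6 + 2.089 = 13.689 ≈ 13.7 °C.

13.7 °C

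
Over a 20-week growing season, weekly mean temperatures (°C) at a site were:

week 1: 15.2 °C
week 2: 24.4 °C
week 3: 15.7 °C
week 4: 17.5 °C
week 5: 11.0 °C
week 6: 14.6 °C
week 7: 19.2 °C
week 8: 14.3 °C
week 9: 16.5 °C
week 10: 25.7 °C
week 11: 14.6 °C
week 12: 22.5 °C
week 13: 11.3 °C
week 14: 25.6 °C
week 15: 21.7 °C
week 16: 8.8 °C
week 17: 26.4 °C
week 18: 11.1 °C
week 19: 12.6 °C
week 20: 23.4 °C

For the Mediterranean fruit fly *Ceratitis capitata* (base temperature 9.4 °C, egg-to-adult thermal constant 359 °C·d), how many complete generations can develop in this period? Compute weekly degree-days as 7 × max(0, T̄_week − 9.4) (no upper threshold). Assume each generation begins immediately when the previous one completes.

Weekly DD (7 × max(0, T̄ − 9.4)): 40.6, 105.0, 44.1, 56.7, 11.2, 36.4, 68.6, 34.3, 49.7, 114.1, 36.4, 91.7, 13.3, 113.4, 86.1, 0.0, 119.0, 11.9, 22.4, 98.0.
Season total = 1152.9 DD.
Complete generations = ⌊1152.9 / 359⌋ = 3.

3 generations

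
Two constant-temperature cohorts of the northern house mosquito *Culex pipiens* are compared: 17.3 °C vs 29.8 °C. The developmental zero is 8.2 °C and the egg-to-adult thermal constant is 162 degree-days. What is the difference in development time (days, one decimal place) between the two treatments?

10.3 days

At 17.3 °C: 162 / (17.3 − 8.2) = 162 / 9.1 = 17.802 d.
At 29.8 °C: 162 / (29.8 − 8.2) = 162 / 21.6 = 7.500 d.
Difference = |17.802 − 7.500| = 10.302 ≈ 10.3 days.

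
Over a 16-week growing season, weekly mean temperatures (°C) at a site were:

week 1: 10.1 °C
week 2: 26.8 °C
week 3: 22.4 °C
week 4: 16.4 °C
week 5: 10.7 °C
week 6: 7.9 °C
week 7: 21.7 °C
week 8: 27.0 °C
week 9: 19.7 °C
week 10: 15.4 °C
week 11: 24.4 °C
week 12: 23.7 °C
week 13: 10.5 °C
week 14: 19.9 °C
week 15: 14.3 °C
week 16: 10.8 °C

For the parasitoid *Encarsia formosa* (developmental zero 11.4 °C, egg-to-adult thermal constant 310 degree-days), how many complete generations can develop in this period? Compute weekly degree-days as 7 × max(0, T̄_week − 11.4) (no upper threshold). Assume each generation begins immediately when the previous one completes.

Weekly DD (7 × max(0, T̄ − 11.4)): 0.0, 107.8, 77.0, 35.0, 0.0, 0.0, 72.1, 109.2, 58.1, 28.0, 91.0, 86.1, 0.0, 59.5, 20.3, 0.0.
Season total = 744.1 DD.
Complete generations = ⌊744.1 / 310⌋ = 2.

2 generations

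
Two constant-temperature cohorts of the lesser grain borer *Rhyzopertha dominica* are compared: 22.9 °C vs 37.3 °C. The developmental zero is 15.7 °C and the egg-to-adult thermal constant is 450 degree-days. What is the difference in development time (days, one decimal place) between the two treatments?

41.7 days

At 22.9 °C: 450 / (22.9 − 15.7) = 450 / 7.2 = 62.500 d.
At 37.3 °C: 450 / (37.3 − 15.7) = 450 / 21.6 = 20.833 d.
Difference = |62.500 − 20.833| = 41.667 ≈ 41.7 days.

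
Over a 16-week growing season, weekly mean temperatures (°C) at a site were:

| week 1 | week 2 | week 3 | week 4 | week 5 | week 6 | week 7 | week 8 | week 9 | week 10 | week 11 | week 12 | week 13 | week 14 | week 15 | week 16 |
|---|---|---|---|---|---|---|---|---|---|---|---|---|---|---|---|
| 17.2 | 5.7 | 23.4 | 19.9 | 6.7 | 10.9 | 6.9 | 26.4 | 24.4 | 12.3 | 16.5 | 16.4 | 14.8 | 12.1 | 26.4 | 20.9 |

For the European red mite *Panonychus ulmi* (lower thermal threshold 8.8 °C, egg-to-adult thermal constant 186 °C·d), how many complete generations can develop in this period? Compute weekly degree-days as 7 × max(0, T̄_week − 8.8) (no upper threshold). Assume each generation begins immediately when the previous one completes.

4 generations

Weekly DD (7 × max(0, T̄ − 8.8)): 58.8, 0.0, 102.2, 77.7, 0.0, 14.7, 0.0, 123.2, 109.2, 24.5, 53.9, 53.2, 42.0, 23.1, 123.2, 84.7.
Season total = 890.4 DD.
Complete generations = ⌊890.4 / 186⌋ = 4.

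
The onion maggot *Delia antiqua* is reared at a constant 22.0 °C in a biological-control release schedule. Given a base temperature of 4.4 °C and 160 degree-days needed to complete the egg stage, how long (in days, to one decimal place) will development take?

9.1 days

Daily accumulation = 22.0 − 4.4 = 17.6 DD/day.
Duration = 160 / 17.6 = 9.091 ≈ 9.1 days.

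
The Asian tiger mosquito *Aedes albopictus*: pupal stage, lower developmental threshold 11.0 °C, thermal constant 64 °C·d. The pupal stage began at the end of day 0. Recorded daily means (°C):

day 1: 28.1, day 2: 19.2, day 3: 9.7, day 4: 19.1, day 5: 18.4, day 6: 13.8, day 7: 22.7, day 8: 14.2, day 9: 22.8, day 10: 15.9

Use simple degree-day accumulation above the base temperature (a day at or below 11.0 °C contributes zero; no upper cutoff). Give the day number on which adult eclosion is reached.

day 9

Daily DD above 11.0 °C: 17.1, 8.2, 0.0, 8.1, 7.4, 2.8, 11.7, 3.2, 11.8, 4.9.
Cumulative: 17.1, 25.3, 25.3, 33.4, 40.8, 43.6, 55.3, 58.5, 70.3, 75.2.
The total first reaches 64 DD on day 9.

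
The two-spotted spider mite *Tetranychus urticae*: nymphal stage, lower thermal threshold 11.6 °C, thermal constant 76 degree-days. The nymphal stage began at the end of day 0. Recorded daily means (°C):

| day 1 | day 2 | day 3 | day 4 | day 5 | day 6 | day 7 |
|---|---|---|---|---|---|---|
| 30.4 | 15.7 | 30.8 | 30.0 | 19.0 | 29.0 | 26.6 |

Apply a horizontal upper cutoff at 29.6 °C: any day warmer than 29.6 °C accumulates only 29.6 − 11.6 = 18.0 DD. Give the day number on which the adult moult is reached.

day 6

Daily DD above 11.6 °C (capped at 18.0): 18.0, 4.1, 18.0, 18.0, 7.4, 17.4, 15.0.
Cumulative: 18.0, 22.1, 40.1, 58.1, 65.5, 82.9, 97.9.
The total first reaches 76 DD on day 6.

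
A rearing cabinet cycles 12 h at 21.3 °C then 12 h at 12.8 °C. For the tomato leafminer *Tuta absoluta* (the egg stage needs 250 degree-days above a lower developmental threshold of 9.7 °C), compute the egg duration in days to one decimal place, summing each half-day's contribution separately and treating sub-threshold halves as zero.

34.0 days

Day half: max(0, 21.3 − 9.7) × 0.5 = 11.6 × 0.5 = 5.80 DD.
Night half: max(0, 12.8 − 9.7) × 0.5 = 3.1 × 0.5 = 1.55 DD.
Per 24 h: 7.35 DD/day.
Duration = 250 / 7.35 = 34.014 ≈ 34.0 days.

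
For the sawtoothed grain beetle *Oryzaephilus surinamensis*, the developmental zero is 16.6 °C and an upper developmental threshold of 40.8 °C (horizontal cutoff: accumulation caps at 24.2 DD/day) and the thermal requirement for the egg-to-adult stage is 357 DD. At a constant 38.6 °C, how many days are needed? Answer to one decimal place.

16.2 days

Daily accumulation = 38.6 − 16.6 = 22.0 DD/day.
Duration = 357 / 22.0 = 16.227 ≈ 16.2 days.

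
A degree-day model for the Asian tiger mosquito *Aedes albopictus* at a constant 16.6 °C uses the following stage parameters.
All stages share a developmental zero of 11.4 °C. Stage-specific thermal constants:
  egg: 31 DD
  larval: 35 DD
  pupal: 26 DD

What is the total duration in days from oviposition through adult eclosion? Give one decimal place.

17.7 days

Daily accumulation at 16.6 °C = 16.6 − 11.4 = 5.2 DD/day.
Total K = 31 + 35 + 26 = 92 DD.
Total duration = 92 / 5.2 = 17.692 ≈ 17.7 days.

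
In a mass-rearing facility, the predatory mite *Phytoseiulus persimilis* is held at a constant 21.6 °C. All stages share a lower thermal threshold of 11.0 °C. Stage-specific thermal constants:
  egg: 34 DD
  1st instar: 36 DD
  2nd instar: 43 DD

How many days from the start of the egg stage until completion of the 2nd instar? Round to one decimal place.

Daily accumulation at 21.6 °C = 21.6 − 11.0 = 10.6 DD/day.
Total K = 34 + 36 + 43 = 113 DD.
Total duration = 113 / 10.6 = 10.660 ≈ 10.7 days.

10.7 days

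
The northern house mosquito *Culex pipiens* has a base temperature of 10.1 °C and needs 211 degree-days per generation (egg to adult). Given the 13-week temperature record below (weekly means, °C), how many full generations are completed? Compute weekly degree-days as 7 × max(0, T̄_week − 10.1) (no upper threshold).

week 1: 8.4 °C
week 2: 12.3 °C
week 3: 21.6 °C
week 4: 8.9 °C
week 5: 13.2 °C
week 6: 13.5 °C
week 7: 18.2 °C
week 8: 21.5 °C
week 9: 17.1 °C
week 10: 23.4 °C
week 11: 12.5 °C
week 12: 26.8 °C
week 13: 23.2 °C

Weekly DD (7 × max(0, T̄ − 10.1)): 0.0, 15.4, 80.5, 0.0, 21.7, 23.8, 56.7, 79.8, 49.0, 93.1, 16.8, 116.9, 91.7.
Season total = 645.4 DD.
Complete generations = ⌊645.4 / 211⌋ = 3.

3 generations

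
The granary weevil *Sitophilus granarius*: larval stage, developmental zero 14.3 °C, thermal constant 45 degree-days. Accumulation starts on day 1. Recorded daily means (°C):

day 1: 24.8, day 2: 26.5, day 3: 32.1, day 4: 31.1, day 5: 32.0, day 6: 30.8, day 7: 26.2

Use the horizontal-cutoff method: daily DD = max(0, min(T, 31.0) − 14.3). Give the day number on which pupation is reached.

day 4

Daily DD above 14.3 °C (capped at 16.7): 10.5, 12.2, 16.7, 16.7, 16.7, 16.5, 11.9.
Cumulative: 10.5, 22.7, 39.4, 56.1, 72.8, 89.3, 101.2.
The total first reaches 45 DD on day 4.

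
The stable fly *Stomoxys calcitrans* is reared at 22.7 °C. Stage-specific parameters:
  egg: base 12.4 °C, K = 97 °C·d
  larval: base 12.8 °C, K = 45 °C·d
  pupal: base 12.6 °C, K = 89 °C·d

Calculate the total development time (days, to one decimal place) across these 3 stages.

egg: 97 / (22.7 − 12.4) = 97 / 10.3 = 9.417 d.
larval: 45 / (22.7 − 12.8) = 45 / 9.9 = 4.545 d.
pupal: 89 / (22.7 − 12.6) = 89 / 10.1 = 8.812 d.
Sum = 22.775 ≈ 22.8 days.

22.8 days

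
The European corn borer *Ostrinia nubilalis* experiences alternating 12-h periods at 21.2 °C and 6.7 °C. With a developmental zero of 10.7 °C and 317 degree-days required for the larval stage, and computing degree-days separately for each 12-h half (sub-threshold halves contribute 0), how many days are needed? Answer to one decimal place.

Day half: max(0, 21.2 − 10.7) × 0.5 = 10.5 × 0.5 = 5.25 DD.
Night half: max(0, 6.7 − 10.7) × 0.5 = 0.0 × 0.5 = 0.00 DD.
Per 24 h: 5.25 DD/day.
Duration = 317 / 5.25 = 60.381 ≈ 60.4 days.

60.4 days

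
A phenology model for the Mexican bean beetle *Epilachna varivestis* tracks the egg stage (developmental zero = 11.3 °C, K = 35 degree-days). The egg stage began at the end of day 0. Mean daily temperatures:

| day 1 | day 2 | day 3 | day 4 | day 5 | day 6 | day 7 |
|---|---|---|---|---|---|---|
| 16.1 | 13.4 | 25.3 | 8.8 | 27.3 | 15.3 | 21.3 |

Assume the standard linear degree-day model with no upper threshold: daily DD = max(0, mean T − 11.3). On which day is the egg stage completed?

day 5

Daily DD above 11.3 °C: 4.8, 2.1, 14.0, 0.0, 16.0, 4.0, 10.0.
Cumulative: 4.8, 6.9, 20.9, 20.9, 36.9, 40.9, 50.9.
The total first reaches 35 DD on day 5.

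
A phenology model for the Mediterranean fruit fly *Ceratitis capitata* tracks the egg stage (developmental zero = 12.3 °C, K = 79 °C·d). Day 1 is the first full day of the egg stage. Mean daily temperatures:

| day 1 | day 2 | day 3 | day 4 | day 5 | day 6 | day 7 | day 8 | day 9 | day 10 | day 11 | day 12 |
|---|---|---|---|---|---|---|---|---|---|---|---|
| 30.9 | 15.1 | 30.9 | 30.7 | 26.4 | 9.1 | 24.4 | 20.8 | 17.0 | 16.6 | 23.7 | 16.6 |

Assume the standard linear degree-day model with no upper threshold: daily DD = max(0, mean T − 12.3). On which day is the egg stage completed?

Daily DD above 12.3 °C: 18.6, 2.8, 18.6, 18.4, 14.1, 0.0, 12.1, 8.5, 4.7, 4.3, 11.4, 4.3.
Cumulative: 18.6, 21.4, 40.0, 58.4, 72.5, 72.5, 84.6, 93.1, 97.8, 102.1, 113.5, 117.8.
The total first reaches 79 DD on day 7.

day 7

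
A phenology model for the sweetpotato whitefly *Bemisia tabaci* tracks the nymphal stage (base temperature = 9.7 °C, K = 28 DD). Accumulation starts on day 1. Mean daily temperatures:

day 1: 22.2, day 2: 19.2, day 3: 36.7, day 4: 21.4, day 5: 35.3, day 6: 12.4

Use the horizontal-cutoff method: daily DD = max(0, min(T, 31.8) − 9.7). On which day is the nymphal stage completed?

Daily DD above 9.7 °C (capped at 22.1): 12.5, 9.5, 22.1, 11.7, 22.1, 2.7.
Cumulative: 12.5, 22.0, 44.1, 55.8, 77.9, 80.6.
The total first reaches 28 DD on day 3.

day 3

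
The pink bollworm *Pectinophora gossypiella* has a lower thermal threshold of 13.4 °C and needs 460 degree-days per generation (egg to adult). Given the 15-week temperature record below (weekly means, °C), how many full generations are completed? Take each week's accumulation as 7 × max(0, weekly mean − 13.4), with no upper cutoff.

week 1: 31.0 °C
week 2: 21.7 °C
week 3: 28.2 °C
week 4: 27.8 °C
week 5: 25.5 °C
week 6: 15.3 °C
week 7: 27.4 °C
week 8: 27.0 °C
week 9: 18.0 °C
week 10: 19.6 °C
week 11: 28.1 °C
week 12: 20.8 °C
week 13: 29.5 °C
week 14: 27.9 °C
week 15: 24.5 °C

Weekly DD (7 × max(0, T̄ − 13.4)): 123.2, 58.1, 103.6, 100.8, 84.7, 13.3, 98.0, 95.2, 32.2, 43.4, 102.9, 51.8, 112.7, 101.5, 77.7.
Season total = 1199.1 DD.
Complete generations = ⌊1199.1 / 460⌋ = 2.

2 generations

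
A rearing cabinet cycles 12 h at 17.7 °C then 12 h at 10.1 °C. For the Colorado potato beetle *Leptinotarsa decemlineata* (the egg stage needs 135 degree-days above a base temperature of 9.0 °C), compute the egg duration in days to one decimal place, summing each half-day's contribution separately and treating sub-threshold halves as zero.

Day half: max(0, 17.7 − 9.0) × 0.5 = 8.7 × 0.5 = 4.35 DD.
Night half: max(0, 10.1 − 9.0) × 0.5 = 1.1 × 0.5 = 0.55 DD.
Per 24 h: 4.90 DD/day.
Duration = 135 / 4.90 = 27.551 ≈ 27.6 days.

27.6 days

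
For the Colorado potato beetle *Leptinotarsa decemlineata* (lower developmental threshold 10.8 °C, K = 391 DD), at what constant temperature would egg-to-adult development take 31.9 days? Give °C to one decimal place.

Required daily accumulation = 391 / 31.9 = 12.257 DD/day.
T = T_base + 12.257 = 10.8 + 12.257 = 23.057 ≈ 23.1 °C.

23.1 °C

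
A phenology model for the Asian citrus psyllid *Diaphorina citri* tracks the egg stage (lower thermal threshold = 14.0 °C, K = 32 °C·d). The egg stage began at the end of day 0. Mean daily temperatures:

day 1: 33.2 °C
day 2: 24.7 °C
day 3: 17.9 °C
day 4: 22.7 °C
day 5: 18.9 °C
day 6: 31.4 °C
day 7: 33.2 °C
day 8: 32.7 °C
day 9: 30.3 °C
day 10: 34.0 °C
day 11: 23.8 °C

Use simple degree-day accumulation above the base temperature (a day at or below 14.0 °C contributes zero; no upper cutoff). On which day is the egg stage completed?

Daily DD above 14.0 °C: 19.2, 10.7, 3.9, 8.7, 4.9, 17.4, 19.2, 18.7, 16.3, 20.0, 9.8.
Cumulative: 19.2, 29.9, 33.8, 42.5, 47.4, 64.8, 84.0, 102.7, 119.0, 139.0, 148.8.
The total first reaches 32 DD on day 3.

day 3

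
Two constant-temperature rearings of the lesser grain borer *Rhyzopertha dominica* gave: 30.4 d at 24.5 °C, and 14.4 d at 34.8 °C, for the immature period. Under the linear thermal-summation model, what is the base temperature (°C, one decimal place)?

Under the model K = D·(T − T_b), so D₁·(T₁ − T_b) = D₂·(T₂ − T_b).
30.4·(24.5 − T_b) = 14.4·(34.8 − T_b)
T_b = (30.4·24.5 − 14.4·34.8) / (30.4 − 14.4) = 243.68 / 16.0 = 15.230 °C ≈ 15.2 °C.

15.2 °C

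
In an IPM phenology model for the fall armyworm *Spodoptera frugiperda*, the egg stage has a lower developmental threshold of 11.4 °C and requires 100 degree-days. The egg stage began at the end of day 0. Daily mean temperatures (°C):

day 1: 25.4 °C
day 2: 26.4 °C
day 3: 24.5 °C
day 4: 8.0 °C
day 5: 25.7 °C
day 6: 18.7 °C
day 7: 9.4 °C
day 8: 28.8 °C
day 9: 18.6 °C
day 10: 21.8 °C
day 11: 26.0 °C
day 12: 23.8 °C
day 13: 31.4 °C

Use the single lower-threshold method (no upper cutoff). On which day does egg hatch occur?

day 11

Daily DD above 11.4 °C: 14.0, 15.0, 13.1, 0.0, 14.3, 7.3, 0.0, 17.4, 7.2, 10.4, 14.6, 12.4, 20.0.
Cumulative: 14.0, 29.0, 42.1, 42.1, 56.4, 63.7, 63.7, 81.1, 88.3, 98.7, 113.3, 125.7, 145.7.
The total first reaches 100 DD on day 11.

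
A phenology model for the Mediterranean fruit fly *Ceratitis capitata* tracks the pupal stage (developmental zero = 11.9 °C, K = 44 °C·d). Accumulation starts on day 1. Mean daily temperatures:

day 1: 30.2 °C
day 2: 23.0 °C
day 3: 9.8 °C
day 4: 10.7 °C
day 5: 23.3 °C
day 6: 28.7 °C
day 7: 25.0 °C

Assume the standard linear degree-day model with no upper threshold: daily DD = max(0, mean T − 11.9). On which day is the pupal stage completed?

Daily DD above 11.9 °C: 18.3, 11.1, 0.0, 0.0, 11.4, 16.8, 13.1.
Cumulative: 18.3, 29.4, 29.4, 29.4, 40.8, 57.6, 70.7.
The total first reaches 44 DD on day 6.

day 6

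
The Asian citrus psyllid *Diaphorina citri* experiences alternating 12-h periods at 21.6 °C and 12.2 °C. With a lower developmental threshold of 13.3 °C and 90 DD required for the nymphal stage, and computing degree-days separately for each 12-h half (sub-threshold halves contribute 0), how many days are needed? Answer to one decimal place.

Day half: max(0, 21.6 − 13.3) × 0.5 = 8.3 × 0.5 = 4.15 DD.
Night half: max(0, 12.2 − 13.3) × 0.5 = 0.0 × 0.5 = 0.00 DD.
Per 24 h: 4.15 DD/day.
Duration = 90 / 4.15 = 21.687 ≈ 21.7 days.

21.7 days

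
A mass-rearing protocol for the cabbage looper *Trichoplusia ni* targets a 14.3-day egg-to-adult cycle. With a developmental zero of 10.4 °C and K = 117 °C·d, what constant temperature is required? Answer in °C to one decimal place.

18.6 °C

Required daily accumulation = 117 / 14.3 = 8.182 DD/day.
T = T_base + 8.182 = 10.4 + 8.182 = 18.582 ≈ 18.6 °C.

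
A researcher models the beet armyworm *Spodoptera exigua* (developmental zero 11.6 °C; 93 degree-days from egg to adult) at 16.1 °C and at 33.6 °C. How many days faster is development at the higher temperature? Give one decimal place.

16.4 days

At 16.1 °C: 93 / (16.1 − 11.6) = 93 / 4.5 = 20.667 d.
At 33.6 °C: 93 / (33.6 − 11.6) = 93 / 22.0 = 4.227 d.
Difference = |20.667 − 4.227| = 16.439 ≈ 16.4 days.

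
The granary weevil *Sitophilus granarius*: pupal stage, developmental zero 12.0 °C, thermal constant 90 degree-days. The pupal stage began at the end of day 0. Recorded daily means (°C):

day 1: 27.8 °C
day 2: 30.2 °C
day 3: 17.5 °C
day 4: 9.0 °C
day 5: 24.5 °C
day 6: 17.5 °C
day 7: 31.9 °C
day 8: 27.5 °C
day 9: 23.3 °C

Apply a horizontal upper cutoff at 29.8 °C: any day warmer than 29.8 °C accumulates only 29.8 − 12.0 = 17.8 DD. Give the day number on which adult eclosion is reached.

day 8

Daily DD above 12.0 °C (capped at 17.8): 15.8, 17.8, 5.5, 0.0, 12.5, 5.5, 17.8, 15.5, 11.3.
Cumulative: 15.8, 33.6, 39.1, 39.1, 51.6, 57.1, 74.9, 90.4, 101.7.
The total first reaches 90 DD on day 8.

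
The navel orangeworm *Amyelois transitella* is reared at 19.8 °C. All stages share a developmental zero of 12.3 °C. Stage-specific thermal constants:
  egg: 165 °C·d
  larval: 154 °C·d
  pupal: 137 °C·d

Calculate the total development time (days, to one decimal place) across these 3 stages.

Daily accumulation at 19.8 °C = 19.8 − 12.3 = 7.5 DD/day.
Total K = 165 + 154 + 137 = 456 DD.
Total duration = 456 / 7.5 = 60.800 ≈ 60.8 days.

60.8 days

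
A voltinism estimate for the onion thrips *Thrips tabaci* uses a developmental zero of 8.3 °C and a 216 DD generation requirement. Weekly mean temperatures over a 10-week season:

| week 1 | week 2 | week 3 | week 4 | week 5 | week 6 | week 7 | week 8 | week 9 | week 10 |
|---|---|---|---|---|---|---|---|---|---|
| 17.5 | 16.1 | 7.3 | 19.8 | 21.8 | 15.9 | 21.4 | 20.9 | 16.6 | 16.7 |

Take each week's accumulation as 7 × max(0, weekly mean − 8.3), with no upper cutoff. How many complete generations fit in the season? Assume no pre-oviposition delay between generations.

Weekly DD (7 × max(0, T̄ − 8.3)): 64.4, 54.6, 0.0, 80.5, 94.5, 53.2, 91.7, 88.2, 58.1, 58.8.
Season total = 644.0 DD.
Complete generations = ⌊644.0 / 216⌋ = 2.

2 generations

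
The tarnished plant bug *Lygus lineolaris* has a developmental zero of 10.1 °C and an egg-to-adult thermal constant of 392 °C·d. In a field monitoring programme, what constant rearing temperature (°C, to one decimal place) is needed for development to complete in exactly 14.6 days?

Required daily accumulation = 392 / 14.6 = 26.849 DD/day.
T = T_base + 26.849 = 10.1 + 26.849 = 36.949 ≈ 36.9 °C.

36.9 °C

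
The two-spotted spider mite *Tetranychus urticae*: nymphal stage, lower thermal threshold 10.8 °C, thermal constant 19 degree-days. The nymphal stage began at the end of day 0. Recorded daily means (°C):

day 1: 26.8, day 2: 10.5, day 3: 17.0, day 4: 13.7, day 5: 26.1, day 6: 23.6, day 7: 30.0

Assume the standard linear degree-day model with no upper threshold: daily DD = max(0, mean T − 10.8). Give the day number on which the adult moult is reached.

day 3

Daily DD above 10.8 °C: 16.0, 0.0, 6.2, 2.9, 15.3, 12.8, 19.2.
Cumulative: 16.0, 16.0, 22.2, 25.1, 40.4, 53.2, 72.4.
The total first reaches 19 DD on day 3.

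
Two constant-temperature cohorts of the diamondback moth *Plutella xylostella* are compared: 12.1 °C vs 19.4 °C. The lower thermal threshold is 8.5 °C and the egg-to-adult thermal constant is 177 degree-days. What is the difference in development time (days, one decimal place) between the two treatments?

At 12.1 °C: 177 / (12.1 − 8.5) = 177 / 3.6 = 49.167 d.
At 19.4 °C: 177 / (19.4 − 8.5) = 177 / 10.9 = 16.239 d.
Difference = |49.167 − 16.239| = 32.928 ≈ 32.9 days.

32.9 days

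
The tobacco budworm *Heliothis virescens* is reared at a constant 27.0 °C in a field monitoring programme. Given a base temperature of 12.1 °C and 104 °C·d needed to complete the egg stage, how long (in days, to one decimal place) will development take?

Daily accumulation = 27.0 − 12.1 = 14.9 DD/day.
Duration = 104 / 14.9 = 6.980 ≈ 7.0 days.

7.0 days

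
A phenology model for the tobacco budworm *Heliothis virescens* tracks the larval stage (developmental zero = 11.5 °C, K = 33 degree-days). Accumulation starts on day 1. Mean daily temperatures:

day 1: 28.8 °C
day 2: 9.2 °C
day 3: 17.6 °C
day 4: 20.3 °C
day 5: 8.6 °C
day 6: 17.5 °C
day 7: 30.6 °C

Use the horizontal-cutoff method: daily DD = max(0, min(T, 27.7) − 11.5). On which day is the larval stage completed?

Daily DD above 11.5 °C (capped at 16.2): 16.2, 0.0, 6.1, 8.8, 0.0, 6.0, 16.2.
Cumulative: 16.2, 16.2, 22.3, 31.1, 31.1, 37.1, 53.3.
The total first reaches 33 DD on day 6.

day 6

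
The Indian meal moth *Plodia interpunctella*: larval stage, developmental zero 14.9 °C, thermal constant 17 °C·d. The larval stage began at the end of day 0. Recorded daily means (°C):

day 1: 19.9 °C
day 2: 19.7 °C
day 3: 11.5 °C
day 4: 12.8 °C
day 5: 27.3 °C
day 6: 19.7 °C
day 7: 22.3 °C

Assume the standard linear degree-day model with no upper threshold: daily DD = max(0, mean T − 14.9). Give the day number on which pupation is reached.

day 5

Daily DD above 14.9 °C: 5.0, 4.8, 0.0, 0.0, 12.4, 4.8, 7.4.
Cumulative: 5.0, 9.8, 9.8, 9.8, 22.2, 27.0, 34.4.
The total first reaches 17 DD on day 5.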